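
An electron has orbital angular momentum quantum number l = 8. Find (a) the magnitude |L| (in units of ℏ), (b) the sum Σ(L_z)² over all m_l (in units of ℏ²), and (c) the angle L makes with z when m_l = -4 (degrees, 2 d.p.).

|L| = 6√2 ℏ ≈ 8.485ℏ; Σ(L_z)² = 408 ℏ²; θ(m_l=-4) ≈ 118.13°

|L| = ℏ√(8·9) = 6√2 ℏ ≈ 8.485ℏ.
Σ m_l² = 408, so Σ(L_z)² = 408 ℏ².
For m_l = -4: cos θ = -4/√72, θ ≈ 118.13°.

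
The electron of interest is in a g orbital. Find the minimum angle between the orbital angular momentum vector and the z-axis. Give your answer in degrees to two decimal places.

θ_min ≈ 26.57°

For a g orbital, l = 4.
|L| = ℏ√(l(l+1)) = 2√5 ℏ.
The smallest angle corresponds to the largest L_z, i.e. m_l = l = 4, giving L_z = 4ℏ.
cos θ_min = 4/√20, so θ_min ≈ 26.57°.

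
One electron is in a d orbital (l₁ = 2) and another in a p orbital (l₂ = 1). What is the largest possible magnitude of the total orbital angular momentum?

The total orbital quantum number L ranges from |l₁ − l₂| to l₁ + l₂ in integer steps.
L ∈ {1, 2, 3}.
The largest magnitude corresponds to L = 3: |L_tot| = ℏ√(3·4) = 2√3 ℏ.

|L_tot|_max = 2√3 ℏ ≈ 3.464ℏ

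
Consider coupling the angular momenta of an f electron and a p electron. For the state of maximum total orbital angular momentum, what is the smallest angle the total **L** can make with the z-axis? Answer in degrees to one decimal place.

By the triangle rule, |l₁ − l₂| ≤ L ≤ l₁ + l₂.
Allowed values: L = 2, 3, 4.
The maximum is L = 4, with |L_tot| = ℏ√(4·5) = 2√5 ℏ.
The minimum angle with z is arccos(4/√20) ≈ 26.6°.

θ_min ≈ 26.6°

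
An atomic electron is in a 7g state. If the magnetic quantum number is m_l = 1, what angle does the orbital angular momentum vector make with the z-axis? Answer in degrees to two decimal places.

θ ≈ 77.08°

For 7g, l = 4.
|L| = √(l(l+1)) ℏ = 2√5 ℏ.
L_z = m_l ℏ = 1ℏ.
cos θ = L_z/|L| = 1/√20, so θ ≈ 77.08°.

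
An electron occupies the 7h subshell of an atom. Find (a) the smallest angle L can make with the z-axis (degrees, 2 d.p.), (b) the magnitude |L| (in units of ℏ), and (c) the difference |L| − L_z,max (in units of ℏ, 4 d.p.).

7h means n = 7, l = 5.
cos θ_min = 5/√30, so θ_min ≈ 24.09°.
|L| = ℏ√(5·6) = √30 ℏ ≈ 5.477ℏ.
|L| − L_z,max = (√30 − 5)ℏ ≈ 0.4772ℏ.

θ_min ≈ 24.09°; |L| = √30 ℏ ≈ 5.477ℏ; |L|−L_z,max ≈ 0.4772ℏ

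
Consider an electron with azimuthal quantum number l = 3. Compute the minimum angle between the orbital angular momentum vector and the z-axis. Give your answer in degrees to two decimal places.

θ_min ≈ 30.00°

|L|² = l(l+1)ℏ² = 12ℏ², so |L| = 2√3 ℏ.
The smallest angle corresponds to the largest L_z, i.e. m_l = l = 3, giving L_z = 3ℏ.
cos θ_min = 3/√12, so θ_min ≈ 30.00°.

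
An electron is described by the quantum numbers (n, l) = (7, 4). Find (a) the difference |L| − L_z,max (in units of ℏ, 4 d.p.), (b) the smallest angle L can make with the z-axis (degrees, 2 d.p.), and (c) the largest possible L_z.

|L| − L_z,max = (2√5 − 4)ℏ ≈ 0.4721ℏ.
cos θ_min = 4/√20, so θ_min ≈ 26.57°.
L_z,max = lℏ = 4ℏ.

|L|−L_z,max ≈ 0.4721ℏ; θ_min ≈ 26.57°; L_z,max = 4ℏ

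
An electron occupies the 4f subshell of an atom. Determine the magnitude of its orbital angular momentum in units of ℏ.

|L| = 2√3 ℏ ≈ 3.464ℏ

For 4f, l = 3.
|L| = ℏ√(l(l+1)) = ℏ√(3·4) = 2√3 ℏ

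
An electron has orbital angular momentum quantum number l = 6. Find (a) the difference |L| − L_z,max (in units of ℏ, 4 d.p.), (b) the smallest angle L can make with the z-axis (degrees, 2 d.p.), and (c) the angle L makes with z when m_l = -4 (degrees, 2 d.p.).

|L|−L_z,max ≈ 0.4807ℏ; θ_min ≈ 22.21°; θ(m_l=-4) ≈ 128.11°

|L| − L_z,max = (√42 − 6)ℏ ≈ 0.4807ℏ.
cos θ_min = 6/√42, so θ_min ≈ 22.21°.
For m_l = -4: cos θ = -4/√42, θ ≈ 128.11°.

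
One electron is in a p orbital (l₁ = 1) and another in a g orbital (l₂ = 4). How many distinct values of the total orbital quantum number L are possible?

The total orbital quantum number L ranges from |l₁ − l₂| to l₁ + l₂ in integer steps.
So L can be 3, 4, 5.
That is 3 values.

3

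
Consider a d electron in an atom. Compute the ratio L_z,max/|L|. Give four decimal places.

A d state has l = 2.
|L| = √6 ℏ ≈ 2.4495ℏ, while L_z,max = lℏ = 2ℏ.
L_z,max/|L| = 2/√6 = 0.8165.

L_z,max/|L| = 0.8165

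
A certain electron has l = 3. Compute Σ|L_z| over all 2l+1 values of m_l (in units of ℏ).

Σ|L_z| = 12 ℏ

m_l runs from −3 to 3, i.e. {-3, -2, -1, 0, 1, 2, 3}.
Σ|m_l| = l(l+1) = 12.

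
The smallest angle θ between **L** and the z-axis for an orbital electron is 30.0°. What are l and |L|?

l = 3, |L| = 2√3 ℏ ≈ 3.464ℏ

cos²θ_min = l/(l+1) = 0.7500.
Solving: l = 3.
Then |L| = ℏ√(3·4) = 2√3 ℏ.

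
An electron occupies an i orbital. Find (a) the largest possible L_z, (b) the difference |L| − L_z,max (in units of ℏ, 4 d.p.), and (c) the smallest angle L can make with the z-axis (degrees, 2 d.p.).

The letter i corresponds to l = 6.
L_z,max = lℏ = 6ℏ.
|L| − L_z,max = (√42 − 6)ℏ ≈ 0.4807ℏ.
cos θ_min = 6/√42, so θ_min ≈ 22.21°.

L_z,max = 6ℏ; |L|−L_z,max ≈ 0.4807ℏ; θ_min ≈ 22.21°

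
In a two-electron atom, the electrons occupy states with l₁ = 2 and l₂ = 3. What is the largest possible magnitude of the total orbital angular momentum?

|L_tot|_max = √30 ℏ ≈ 5.477ℏ

Angular momentum addition gives L = |l₁ − l₂|, …, l₁ + l₂.
Allowed values: L = 1, 2, 3, 4, 5.
The largest magnitude corresponds to L = 5: |L_tot| = ℏ√(5·6) = √30 ℏ.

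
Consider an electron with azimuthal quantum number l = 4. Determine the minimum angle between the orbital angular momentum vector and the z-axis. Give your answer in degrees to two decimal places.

|L| = √(l(l+1)) ℏ = 2√5 ℏ.
The smallest angle corresponds to the largest L_z, i.e. m_l = l = 4, giving L_z = 4ℏ.
cos θ_min = 4/√20, so θ_min ≈ 26.57°.

θ_min ≈ 26.57°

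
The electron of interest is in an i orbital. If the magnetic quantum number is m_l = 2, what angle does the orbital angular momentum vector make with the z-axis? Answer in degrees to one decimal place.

θ ≈ 72.0°

The letter i corresponds to l = 6.
|L| = ℏ√(l(l+1)) = √42 ℏ.
L_z = m_l ℏ = 2ℏ.
cos θ = L_z/|L| = 2/√42, so θ ≈ 72.0°.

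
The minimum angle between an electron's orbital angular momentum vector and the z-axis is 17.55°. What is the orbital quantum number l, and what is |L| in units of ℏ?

cos²θ_min = l/(l+1) = 0.9091.
l = cos²θ/sin²θ ≈ 10.
Then |L| = ℏ√(10·11) = √110 ℏ.

l = 10, |L| = √110 ℏ ≈ 10.488ℏ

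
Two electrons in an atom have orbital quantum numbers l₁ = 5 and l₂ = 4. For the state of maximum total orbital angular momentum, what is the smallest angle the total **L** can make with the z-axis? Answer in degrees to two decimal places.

By the triangle rule, |l₁ − l₂| ≤ L ≤ l₁ + l₂.
Allowed values: L = 1, 2, 3, 4, 5, 6, 7, 8, 9.
The maximum is L = 9, with |L_tot| = ℏ√(9·10) = 3√10 ℏ.
The minimum angle with z is arccos(9/√90) ≈ 18.43°.

θ_min ≈ 18.43°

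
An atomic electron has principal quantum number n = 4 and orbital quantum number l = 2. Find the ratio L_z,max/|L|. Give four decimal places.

|L| = √6 ℏ ≈ 2.4495ℏ, while L_z,max = lℏ = 2ℏ.
L_z,max/|L| = 2/√6 = 0.8165.

L_z,max/|L| = 0.8165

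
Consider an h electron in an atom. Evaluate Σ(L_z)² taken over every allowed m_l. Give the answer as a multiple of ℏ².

An h state has l = 5.
m_l runs from −5 to 5, i.e. {-5, -4, -3, -2, -1, 0, 1, 2, 3, 4, 5}.
Σ m_l² = 2·(1 + 4 + 9 + 16 + 25) = 110.

Σ(L_z)² = 110 ℏ²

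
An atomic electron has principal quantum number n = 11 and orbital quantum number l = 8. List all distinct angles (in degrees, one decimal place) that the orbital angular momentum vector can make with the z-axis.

|L| = √(l(l+1)) ℏ = 6√2 ℏ.
cos θ = m_l/√72 for each m_l ∈ {-8, -7, -6, -5, -4, -3, -2, -1, 0, 1, 2, 3, 4, 5, 6, 7, 8}.

θ ∈ {19.5°, 34.4°, 45.0°, 53.9°, 61.9°, 69.3°, 76.4°, 83.2°, 90.0°, 96.8°, 103.6°, 110.7°, 118.1°, 126.1°, 135.0°, 145.6°, 160.5°}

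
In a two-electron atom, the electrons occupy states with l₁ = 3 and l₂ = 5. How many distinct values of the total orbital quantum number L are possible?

7

The total orbital quantum number L ranges from |l₁ − l₂| to l₁ + l₂ in integer steps.
L ∈ {2, 3, 4, 5, 6, 7, 8}.
That is 7 values.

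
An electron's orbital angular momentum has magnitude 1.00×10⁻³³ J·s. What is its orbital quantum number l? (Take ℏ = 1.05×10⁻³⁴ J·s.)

In units of ℏ, |L| ≈ 9.524.
(|L|/ℏ)² = l(l+1) ≈ 90.70 ⇒ l = 9.

l = 9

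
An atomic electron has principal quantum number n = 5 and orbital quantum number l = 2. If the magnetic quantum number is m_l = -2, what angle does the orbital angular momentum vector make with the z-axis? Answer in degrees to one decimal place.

|L|² = l(l+1)ℏ² = 6ℏ², so |L| = √6 ℏ.
L_z = m_l ℏ = −2ℏ.
cos θ = L_z/|L| = -2/√6, so θ ≈ 144.7°.

θ ≈ 144.7°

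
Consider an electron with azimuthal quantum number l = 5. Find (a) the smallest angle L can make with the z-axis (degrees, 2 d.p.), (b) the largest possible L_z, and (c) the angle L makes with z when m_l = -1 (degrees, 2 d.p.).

θ_min ≈ 24.09°; L_z,max = 5ℏ; θ(m_l=-1) ≈ 100.52°

cos θ_min = 5/√30, so θ_min ≈ 24.09°.
L_z,max = lℏ = 5ℏ.
For m_l = -1: cos θ = -1/√30, θ ≈ 100.52°.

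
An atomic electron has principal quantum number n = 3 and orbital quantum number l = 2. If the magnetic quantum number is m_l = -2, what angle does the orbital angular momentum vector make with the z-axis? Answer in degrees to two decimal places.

|L|² = l(l+1)ℏ² = 6ℏ², so |L| = √6 ℏ.
L_z = m_l ℏ = −2ℏ.
cos θ = L_z/|L| = -2/√6, so θ ≈ 144.74°.

θ ≈ 144.74°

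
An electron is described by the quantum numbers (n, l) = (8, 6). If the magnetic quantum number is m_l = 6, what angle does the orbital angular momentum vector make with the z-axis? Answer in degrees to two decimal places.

θ ≈ 22.21°

|L| = √(l(l+1)) ℏ = √42 ℏ.
L_z = m_l ℏ = 6ℏ.
cos θ = L_z/|L| = 6/√42, so θ ≈ 22.21°.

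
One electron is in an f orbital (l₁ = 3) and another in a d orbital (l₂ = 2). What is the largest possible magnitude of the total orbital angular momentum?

The total orbital quantum number L ranges from |l₁ − l₂| to l₁ + l₂ in integer steps.
Allowed values: L = 1, 2, 3, 4, 5.
The largest magnitude corresponds to L = 5: |L_tot| = ℏ√(5·6) = √30 ℏ.

|L_tot|_max = √30 ℏ ≈ 5.477ℏ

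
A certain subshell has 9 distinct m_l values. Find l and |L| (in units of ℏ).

9 = 2l + 1, so l = (9−1)/2 = 4.
|L| = ℏ√(l(l+1)) = ℏ√(4·5) = 2√5 ℏ.

l = 4, |L| = 2√5 ℏ ≈ 4.472ℏ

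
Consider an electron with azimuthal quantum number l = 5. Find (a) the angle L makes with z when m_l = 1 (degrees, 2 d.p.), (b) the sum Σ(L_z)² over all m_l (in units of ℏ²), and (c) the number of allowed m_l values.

For m_l = 1: cos θ = 1/√30, θ ≈ 79.48°.
Σ m_l² = 110, so Σ(L_z)² = 110 ℏ².
There are 2l+1 = 11 values of m_l.

θ(m_l=1) ≈ 79.48°; Σ(L_z)² = 110 ℏ²; 11 values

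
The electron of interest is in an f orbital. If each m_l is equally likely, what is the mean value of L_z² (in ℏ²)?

For an f orbital, l = 3.
The allowed m_l values are -3, -2, -1, 0, 1, 2, 3.
⟨L_z²⟩ = ℏ²·(Σ m_l²)/(2l+1) = ℏ²·28/7 = 4ℏ².

⟨L_z²⟩ = 4 ℏ²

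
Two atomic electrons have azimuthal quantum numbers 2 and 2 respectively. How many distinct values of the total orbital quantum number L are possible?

5

L runs from |2 − 2| = 0 to 2 + 2 = 4.
Allowed values: L = 0, 1, 2, 3, 4.
That is 5 values.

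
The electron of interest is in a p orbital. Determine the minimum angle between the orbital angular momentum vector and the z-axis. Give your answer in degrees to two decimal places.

θ_min ≈ 45.00°

For a p orbital, l = 1.
|L| = ℏ√(l(l+1)) = √2 ℏ.
The smallest angle corresponds to the largest L_z, i.e. m_l = l = 1, giving L_z = 1ℏ.
cos θ_min = 1/√2, so θ_min ≈ 45.00°.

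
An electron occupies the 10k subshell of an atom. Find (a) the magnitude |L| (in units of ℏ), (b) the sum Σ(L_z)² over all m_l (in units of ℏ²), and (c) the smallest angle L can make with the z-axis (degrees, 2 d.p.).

|L| = 2√14 ℏ ≈ 7.483ℏ; Σ(L_z)² = 280 ℏ²; θ_min ≈ 20.70°

For 10k, l = 7.
|L| = ℏ√(7·8) = 2√14 ℏ ≈ 7.483ℏ.
Σ m_l² = 280, so Σ(L_z)² = 280 ℏ².
cos θ_min = 7/√56, so θ_min ≈ 20.70°.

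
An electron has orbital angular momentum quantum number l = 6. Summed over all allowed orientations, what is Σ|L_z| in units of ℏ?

Σ|L_z| = 42 ℏ

m_l ∈ {-6, -5, -4, -3, -2, -1, 0, 1, 2, 3, 4, 5, 6}.
Σ|m_l| = 2·6(6+1)/2 = 42.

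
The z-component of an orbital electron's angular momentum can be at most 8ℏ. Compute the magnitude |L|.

The maximum L_z equals lℏ, giving l = 8.
|L| = √(l(l+1)) ℏ = 6√2 ℏ.

|L| = 6√2 ℏ ≈ 8.485ℏ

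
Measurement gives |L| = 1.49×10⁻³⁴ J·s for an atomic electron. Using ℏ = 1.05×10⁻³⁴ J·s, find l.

l = 1

Dividing by ℏ: |L|/ℏ ≈ 1.419.
Set l(l+1) = 2.01; the integer solution is l = 1.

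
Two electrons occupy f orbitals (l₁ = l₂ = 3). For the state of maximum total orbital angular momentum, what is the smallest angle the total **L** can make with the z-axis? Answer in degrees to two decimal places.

θ_min ≈ 22.21°

The total orbital quantum number L ranges from |l₁ − l₂| to l₁ + l₂ in integer steps.
L ∈ {0, 1, 2, 3, 4, 5, 6}.
The maximum is L = 6, with |L_tot| = ℏ√(6·7) = √42 ℏ.
The minimum angle with z is arccos(6/√42) ≈ 22.21°.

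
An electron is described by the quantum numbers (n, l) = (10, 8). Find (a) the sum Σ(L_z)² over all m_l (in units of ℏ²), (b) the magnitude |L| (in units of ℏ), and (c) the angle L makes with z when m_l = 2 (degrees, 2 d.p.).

Σ m_l² = 408, so Σ(L_z)² = 408 ℏ².
|L| = ℏ√(8·9) = 6√2 ℏ ≈ 8.485ℏ.
For m_l = 2: cos θ = 2/√72, θ ≈ 76.37°.

Σ(L_z)² = 408 ℏ²; |L| = 6√2 ℏ ≈ 8.485ℏ; θ(m_l=2) ≈ 76.37°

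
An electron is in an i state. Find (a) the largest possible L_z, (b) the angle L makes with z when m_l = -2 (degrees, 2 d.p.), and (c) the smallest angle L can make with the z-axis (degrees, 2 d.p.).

L_z,max = 6ℏ; θ(m_l=-2) ≈ 107.98°; θ_min ≈ 22.21°

An i state has l = 6.
L_z,max = lℏ = 6ℏ.
For m_l = -2: cos θ = -2/√42, θ ≈ 107.98°.
cos θ_min = 6/√42, so θ_min ≈ 22.21°.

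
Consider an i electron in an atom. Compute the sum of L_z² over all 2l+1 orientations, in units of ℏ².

The letter i corresponds to l = 6.
m_l ∈ {-6, -5, -4, -3, -2, -1, 0, 1, 2, 3, 4, 5, 6}.
Σ m_l² = 2·(1 + 4 + 9 + 16 + 25 + 36) = 182.

Σ(L_z)² = 182 ℏ²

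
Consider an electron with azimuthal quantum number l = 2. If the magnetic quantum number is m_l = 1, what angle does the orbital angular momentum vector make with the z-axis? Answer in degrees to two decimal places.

θ ≈ 65.91°

|L| = ℏ√(l(l+1)) = √6 ℏ.
L_z = m_l ℏ = 1ℏ.
cos θ = L_z/|L| = 1/√6, so θ ≈ 65.91°.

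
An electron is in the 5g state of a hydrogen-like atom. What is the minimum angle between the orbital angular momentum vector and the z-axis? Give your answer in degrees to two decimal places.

θ_min ≈ 26.57°

For 5g, l = 4.
|L| = ℏ√(l(l+1)) = 2√5 ℏ.
The smallest angle corresponds to the largest L_z, i.e. m_l = l = 4, giving L_z = 4ℏ.
cos θ_min = 4/√20, so θ_min ≈ 26.57°.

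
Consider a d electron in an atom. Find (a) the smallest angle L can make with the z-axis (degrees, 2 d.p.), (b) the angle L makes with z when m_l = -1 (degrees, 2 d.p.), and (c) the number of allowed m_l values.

θ_min ≈ 35.26°; θ(m_l=-1) ≈ 114.09°; 5 values

A d state has l = 2.
cos θ_min = 2/√6, so θ_min ≈ 35.26°.
For m_l = -1: cos θ = -1/√6, θ ≈ 114.09°.
There are 2l+1 = 5 values of m_l.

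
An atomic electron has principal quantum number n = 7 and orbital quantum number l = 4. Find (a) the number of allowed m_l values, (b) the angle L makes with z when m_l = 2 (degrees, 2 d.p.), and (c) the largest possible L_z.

9 values; θ(m_l=2) ≈ 63.43°; L_z,max = 4ℏ

There are 2l+1 = 9 values of m_l.
For m_l = 2: cos θ = 2/√20, θ ≈ 63.43°.
L_z,max = lℏ = 4ℏ.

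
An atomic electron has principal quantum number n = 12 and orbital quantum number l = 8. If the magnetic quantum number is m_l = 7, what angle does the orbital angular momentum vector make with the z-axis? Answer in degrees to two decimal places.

|L| = √(l(l+1)) ℏ = 6√2 ℏ.
L_z = m_l ℏ = 7ℏ.
cos θ = L_z/|L| = 7/√72, so θ ≈ 34.42°.

θ ≈ 34.42°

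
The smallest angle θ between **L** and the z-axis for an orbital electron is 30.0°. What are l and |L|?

l = 3, |L| = 2√3 ℏ ≈ 3.464ℏ

cos²θ_min = l/(l+1) = 0.7500.
Thus l = 0.7500/(1 − 0.7500) ≈ 3.
Then |L| = ℏ√(3·4) = 2√3 ℏ.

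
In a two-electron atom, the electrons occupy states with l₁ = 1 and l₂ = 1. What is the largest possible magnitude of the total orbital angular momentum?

The total orbital quantum number L ranges from |l₁ − l₂| to l₁ + l₂ in integer steps.
So L can be 0, 1, 2.
The largest magnitude corresponds to L = 2: |L_tot| = ℏ√(2·3) = √6 ℏ.

|L_tot|_max = √6 ℏ ≈ 2.449ℏ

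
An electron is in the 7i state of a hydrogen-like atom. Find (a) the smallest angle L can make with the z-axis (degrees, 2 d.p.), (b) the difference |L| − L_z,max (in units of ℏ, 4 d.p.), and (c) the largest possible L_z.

7i means n = 7, l = 6.
cos θ_min = 6/√42, so θ_min ≈ 22.21°.
|L| − L_z,max = (√42 − 6)ℏ ≈ 0.4807ℏ.
L_z,max = lℏ = 6ℏ.

θ_min ≈ 22.21°; |L|−L_z,max ≈ 0.4807ℏ; L_z,max = 6ℏ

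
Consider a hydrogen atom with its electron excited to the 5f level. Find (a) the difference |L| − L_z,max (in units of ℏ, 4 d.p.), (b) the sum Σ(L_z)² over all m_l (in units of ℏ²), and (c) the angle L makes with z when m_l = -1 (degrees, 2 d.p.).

The 5f level has l = 3.
|L| − L_z,max = (2√3 − 3)ℏ ≈ 0.4641ℏ.
Σ m_l² = 28, so Σ(L_z)² = 28 ℏ².
For m_l = -1: cos θ = -1/√12, θ ≈ 106.78°.

|L|−L_z,max ≈ 0.4641ℏ; Σ(L_z)² = 28 ℏ²; θ(m_l=-1) ≈ 106.78°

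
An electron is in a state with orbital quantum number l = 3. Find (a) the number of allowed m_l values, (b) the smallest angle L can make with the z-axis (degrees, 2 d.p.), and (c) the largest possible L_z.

There are 2l+1 = 7 values of m_l.
cos θ_min = 3/√12, so θ_min ≈ 30.00°.
L_z,max = lℏ = 3ℏ.

7 values; θ_min ≈ 30.00°; L_z,max = 3ℏ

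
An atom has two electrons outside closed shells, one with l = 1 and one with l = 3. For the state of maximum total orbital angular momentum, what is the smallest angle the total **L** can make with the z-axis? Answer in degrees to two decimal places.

θ_min ≈ 26.57°

Angular momentum addition gives L = |l₁ − l₂|, …, l₁ + l₂.
L ∈ {2, 3, 4}.
The maximum is L = 4, with |L_tot| = ℏ√(4·5) = 2√5 ℏ.
The minimum angle with z is arccos(4/√20) ≈ 26.57°.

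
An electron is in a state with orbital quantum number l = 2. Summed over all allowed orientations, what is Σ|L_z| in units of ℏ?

m_l runs from −2 to 2, i.e. {-2, -1, 0, 1, 2}.
Σ|m_l| = l(l+1) = 6.

Σ|L_z| = 6 ℏ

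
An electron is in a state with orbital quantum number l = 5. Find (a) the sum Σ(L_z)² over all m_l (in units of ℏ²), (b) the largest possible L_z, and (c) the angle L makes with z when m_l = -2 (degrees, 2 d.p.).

Σ m_l² = 110, so Σ(L_z)² = 110 ℏ².
L_z,max = lℏ = 5ℏ.
For m_l = -2: cos θ = -2/√30, θ ≈ 111.42°.

Σ(L_z)² = 110 ℏ²; L_z,max = 5ℏ; θ(m_l=-2) ≈ 111.42°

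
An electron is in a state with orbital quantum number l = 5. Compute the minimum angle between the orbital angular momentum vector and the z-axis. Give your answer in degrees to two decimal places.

θ_min ≈ 24.09°

|L| = √(l(l+1)) ℏ = √30 ℏ.
The smallest angle corresponds to the largest L_z, i.e. m_l = l = 5, giving L_z = 5ℏ.
cos θ_min = 5/√30, so θ_min ≈ 24.09°.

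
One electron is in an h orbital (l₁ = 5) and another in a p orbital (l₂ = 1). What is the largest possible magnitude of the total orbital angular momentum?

|L_tot|_max = √42 ℏ ≈ 6.481ℏ

The total orbital quantum number L ranges from |l₁ − l₂| to l₁ + l₂ in integer steps.
So L can be 4, 5, 6.
The largest magnitude corresponds to L = 6: |L_tot| = ℏ√(6·7) = √42 ℏ.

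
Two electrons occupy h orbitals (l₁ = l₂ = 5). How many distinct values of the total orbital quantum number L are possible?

The total orbital quantum number L ranges from |l₁ − l₂| to l₁ + l₂ in integer steps.
So L can be 0, 1, 2, 3, 4, 5, 6, 7, 8, 9, 10.
That is 11 values.

11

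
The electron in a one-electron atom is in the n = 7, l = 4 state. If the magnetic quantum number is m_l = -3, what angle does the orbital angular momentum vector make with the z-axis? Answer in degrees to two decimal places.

|L| = √(l(l+1)) ℏ = 2√5 ℏ.
L_z = m_l ℏ = −3ℏ.
cos θ = L_z/|L| = -3/√20, so θ ≈ 132.13°.

θ ≈ 132.13°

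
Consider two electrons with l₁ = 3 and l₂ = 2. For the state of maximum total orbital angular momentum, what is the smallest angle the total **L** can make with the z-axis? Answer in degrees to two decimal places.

L runs from |3 − 2| = 1 to 3 + 2 = 5.
Allowed values: L = 1, 2, 3, 4, 5.
The maximum is L = 5, with |L_tot| = ℏ√(5·6) = √30 ℏ.
The minimum angle with z is arccos(5/√30) ≈ 24.09°.

θ_min ≈ 24.09°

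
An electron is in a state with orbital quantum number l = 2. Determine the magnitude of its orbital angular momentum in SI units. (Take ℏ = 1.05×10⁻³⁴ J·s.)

|L| = 2.57×10⁻³⁴ J·s

|L| = ℏ√(l(l+1)) = ℏ√(2·3) = √6 ℏ
Numerically, |L| = 2.449 × (1.05×10⁻³⁴ J·s) = 2.57×10⁻³⁴ J·s.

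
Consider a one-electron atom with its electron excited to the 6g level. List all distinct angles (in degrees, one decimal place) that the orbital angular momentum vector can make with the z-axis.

θ ∈ {26.6°, 47.9°, 63.4°, 77.1°, 90.0°, 102.9°, 116.6°, 132.1°, 153.4°}

The 6g level has l = 4.
|L|² = l(l+1)ℏ² = 20ℏ², so |L| = 2√5 ℏ.
cos θ = m_l/√20 for each m_l ∈ {-4, -3, -2, -1, 0, 1, 2, 3, 4}.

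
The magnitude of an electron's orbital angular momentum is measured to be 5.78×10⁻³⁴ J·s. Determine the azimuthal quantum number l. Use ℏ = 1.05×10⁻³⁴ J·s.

l = 5

|L|/ℏ = (5.78×10⁻³⁴)/(1.05×10⁻³⁴) ≈ 5.505.
Set l(l+1) = 30.30; the integer solution is l = 5.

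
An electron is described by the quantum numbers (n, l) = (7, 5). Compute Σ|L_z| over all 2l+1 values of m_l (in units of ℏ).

The allowed m_l values are -5, -4, -3, -2, -1, 0, 1, 2, 3, 4, 5.
Σ|m_l| = 2(1+2+…+5) = 30.

Σ|L_z| = 30 ℏ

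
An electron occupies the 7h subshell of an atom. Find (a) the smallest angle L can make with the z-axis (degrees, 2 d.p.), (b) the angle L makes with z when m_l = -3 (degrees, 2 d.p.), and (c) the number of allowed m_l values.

7h means n = 7, l = 5.
cos θ_min = 5/√30, so θ_min ≈ 24.09°.
For m_l = -3: cos θ = -3/√30, θ ≈ 123.21°.
There are 2l+1 = 11 values of m_l.

θ_min ≈ 24.09°; θ(m_l=-3) ≈ 123.21°; 11 values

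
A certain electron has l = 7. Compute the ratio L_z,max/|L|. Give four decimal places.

|L| = 2√14 ℏ ≈ 7.4833ℏ, while L_z,max = lℏ = 7ℏ.
L_z,max/|L| = 7/√56 = 0.9354.

L_z,max/|L| = 0.9354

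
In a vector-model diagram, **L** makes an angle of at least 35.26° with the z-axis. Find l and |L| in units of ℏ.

l = 2, |L| = √6 ℏ ≈ 2.449ℏ

At minimum angle, m_l = l, so cos θ = l/√(l(l+1)); cos²θ = l/(l+1) = 0.6667.
Solving: l = 2.
Then |L| = ℏ√(2·3) = √6 ℏ.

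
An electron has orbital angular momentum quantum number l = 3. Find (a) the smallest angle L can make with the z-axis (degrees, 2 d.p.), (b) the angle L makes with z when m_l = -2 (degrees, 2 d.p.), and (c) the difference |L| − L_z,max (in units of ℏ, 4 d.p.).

θ_min ≈ 30.00°; θ(m_l=-2) ≈ 125.26°; |L|−L_z,max ≈ 0.4641ℏ

cos θ_min = 3/√12, so θ_min ≈ 30.00°.
For m_l = -2: cos θ = -2/√12, θ ≈ 125.26°.
|L| − L_z,max = (2√3 − 3)ℏ ≈ 0.4641ℏ.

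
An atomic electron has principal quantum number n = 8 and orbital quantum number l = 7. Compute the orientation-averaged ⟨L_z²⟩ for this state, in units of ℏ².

The allowed m_l values are -7, -6, -5, -4, -3, -2, -1, 0, 1, 2, 3, 4, 5, 6, 7.
⟨L_z²⟩ = ℏ²·l(l+1)/3 = 18.67ℏ².

⟨L_z²⟩ = 18.67 ℏ²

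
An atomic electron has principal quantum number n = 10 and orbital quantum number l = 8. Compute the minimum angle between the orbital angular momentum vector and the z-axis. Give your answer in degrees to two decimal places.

θ_min ≈ 19.47°

|L| = ℏ√(l(l+1)) = 6√2 ℏ.
The smallest angle corresponds to the largest L_z, i.e. m_l = l = 8, giving L_z = 8ℏ.
cos θ_min = 8/√72, so θ_min ≈ 19.47°.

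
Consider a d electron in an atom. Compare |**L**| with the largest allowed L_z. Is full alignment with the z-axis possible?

No: L_z,max = 2ℏ < |L| = √6 ℏ ≈ 2.449ℏ

For a d orbital, l = 2.
|L| = √6 ℏ ≈ 2.4495ℏ, while L_z,max = lℏ = 2ℏ.
Since |L| > L_z,max, the vector can never point exactly along z; the closest it comes is θ_min = arccos(2/√6) ≈ 35.3°.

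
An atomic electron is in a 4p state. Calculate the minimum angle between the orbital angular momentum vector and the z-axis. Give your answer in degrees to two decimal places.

For 4p, l = 1.
|L|² = l(l+1)ℏ² = 2ℏ², so |L| = √2 ℏ.
The smallest angle corresponds to the largest L_z, i.e. m_l = l = 1, giving L_z = 1ℏ.
cos θ_min = 1/√2, so θ_min ≈ 45.00°.

θ_min ≈ 45.00°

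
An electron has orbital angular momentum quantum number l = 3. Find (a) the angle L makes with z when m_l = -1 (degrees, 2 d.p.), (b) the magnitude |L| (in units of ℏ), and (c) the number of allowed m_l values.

θ(m_l=-1) ≈ 106.78°; |L| = 2√3 ℏ ≈ 3.464ℏ; 7 values

For m_l = -1: cos θ = -1/√12, θ ≈ 106.78°.
|L| = ℏ√(3·4) = 2√3 ℏ ≈ 3.464ℏ.
There are 2l+1 = 7 values of m_l.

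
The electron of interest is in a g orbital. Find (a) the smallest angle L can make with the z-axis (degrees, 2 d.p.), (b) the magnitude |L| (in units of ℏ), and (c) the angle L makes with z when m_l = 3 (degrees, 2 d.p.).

A g state has l = 4.
cos θ_min = 4/√20, so θ_min ≈ 26.57°.
|L| = ℏ√(4·5) = 2√5 ℏ ≈ 4.472ℏ.
For m_l = 3: cos θ = 3/√20, θ ≈ 47.87°.

θ_min ≈ 26.57°; |L| = 2√5 ℏ ≈ 4.472ℏ; θ(m_l=3) ≈ 47.87°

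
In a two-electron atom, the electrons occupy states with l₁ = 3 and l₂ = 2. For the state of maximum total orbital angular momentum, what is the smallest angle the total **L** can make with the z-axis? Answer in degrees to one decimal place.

θ_min ≈ 24.1°

Angular momentum addition gives L = |l₁ − l₂|, …, l₁ + l₂.
Allowed values: L = 1, 2, 3, 4, 5.
The maximum is L = 5, with |L_tot| = ℏ√(5·6) = √30 ℏ.
The minimum angle with z is arccos(5/√30) ≈ 24.1°.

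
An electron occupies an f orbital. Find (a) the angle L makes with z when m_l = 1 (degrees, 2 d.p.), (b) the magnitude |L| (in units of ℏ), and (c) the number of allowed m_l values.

θ(m_l=1) ≈ 73.22°; |L| = 2√3 ℏ ≈ 3.464ℏ; 7 values

For an f orbital, l = 3.
For m_l = 1: cos θ = 1/√12, θ ≈ 73.22°.
|L| = ℏ√(3·4) = 2√3 ℏ ≈ 3.464ℏ.
There are 2l+1 = 7 values of m_l.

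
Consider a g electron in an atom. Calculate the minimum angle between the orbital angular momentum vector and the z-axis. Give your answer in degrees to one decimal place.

θ_min ≈ 26.6°

A g state has l = 4.
|L| = √(l(l+1)) ℏ = 2√5 ℏ.
The smallest angle corresponds to the largest L_z, i.e. m_l = l = 4, giving L_z = 4ℏ.
cos θ_min = 4/√20, so θ_min ≈ 26.6°.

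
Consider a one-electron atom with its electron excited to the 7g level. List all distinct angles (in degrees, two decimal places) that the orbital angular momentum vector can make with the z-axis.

The 7g level has l = 4.
|L| = √(l(l+1)) ℏ = 2√5 ℏ.
cos θ = m_l/√20 for each m_l ∈ {-4, -3, -2, -1, 0, 1, 2, 3, 4}.

θ ∈ {26.57°, 47.87°, 63.43°, 77.08°, 90.00°, 102.92°, 116.57°, 132.13°, 153.43°}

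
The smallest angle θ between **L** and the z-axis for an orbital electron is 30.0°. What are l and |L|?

At minimum angle, m_l = l, so cos θ = l/√(l(l+1)); cos²θ = l/(l+1) = 0.7500.
Solving: l = 3.
Then |L| = ℏ√(3·4) = 2√3 ℏ.

l = 3, |L| = 2√3 ℏ ≈ 3.464ℏ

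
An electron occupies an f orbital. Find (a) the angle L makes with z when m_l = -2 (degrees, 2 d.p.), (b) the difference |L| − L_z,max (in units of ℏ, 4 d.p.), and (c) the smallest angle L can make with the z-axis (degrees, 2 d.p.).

F corresponds to l = 3.
For m_l = -2: cos θ = -2/√12, θ ≈ 125.26°.
|L| − L_z,max = (2√3 − 3)ℏ ≈ 0.4641ℏ.
cos θ_min = 3/√12, so θ_min ≈ 30.00°.

θ(m_l=-2) ≈ 125.26°; |L|−L_z,max ≈ 0.4641ℏ; θ_min ≈ 30.00°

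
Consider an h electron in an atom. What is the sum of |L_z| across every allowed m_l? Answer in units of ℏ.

Σ|L_z| = 30 ℏ

For an h orbital, l = 5.
The allowed m_l values are -5, -4, -3, -2, -1, 0, 1, 2, 3, 4, 5.
Σ|m_l| = l(l+1) = 30.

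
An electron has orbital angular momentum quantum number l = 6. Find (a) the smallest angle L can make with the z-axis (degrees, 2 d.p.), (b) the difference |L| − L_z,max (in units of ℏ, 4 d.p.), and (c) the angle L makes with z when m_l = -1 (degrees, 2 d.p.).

cos θ_min = 6/√42, so θ_min ≈ 22.21°.
|L| − L_z,max = (√42 − 6)ℏ ≈ 0.4807ℏ.
For m_l = -1: cos θ = -1/√42, θ ≈ 98.88°.

θ_min ≈ 22.21°; |L|−L_z,max ≈ 0.4807ℏ; θ(m_l=-1) ≈ 98.88°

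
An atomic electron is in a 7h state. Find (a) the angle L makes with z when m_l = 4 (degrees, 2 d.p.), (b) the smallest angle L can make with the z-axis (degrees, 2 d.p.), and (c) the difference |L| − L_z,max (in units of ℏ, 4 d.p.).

θ(m_l=4) ≈ 43.09°; θ_min ≈ 24.09°; |L|−L_z,max ≈ 0.4772ℏ

The 7h subshell has l = 5.
For m_l = 4: cos θ = 4/√30, θ ≈ 43.09°.
cos θ_min = 5/√30, so θ_min ≈ 24.09°.
|L| − L_z,max = (√30 − 5)ℏ ≈ 0.4772ℏ.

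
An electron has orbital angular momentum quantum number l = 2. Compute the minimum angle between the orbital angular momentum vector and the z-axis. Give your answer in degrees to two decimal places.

θ_min ≈ 35.26°

|L|² = l(l+1)ℏ² = 6ℏ², so |L| = √6 ℏ.
The smallest angle corresponds to the largest L_z, i.e. m_l = l = 2, giving L_z = 2ℏ.
cos θ_min = 2/√6, so θ_min ≈ 35.26°.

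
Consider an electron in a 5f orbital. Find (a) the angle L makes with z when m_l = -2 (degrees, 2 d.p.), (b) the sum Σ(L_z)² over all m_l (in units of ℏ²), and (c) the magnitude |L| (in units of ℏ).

For 5f, l = 3.
For m_l = -2: cos θ = -2/√12, θ ≈ 125.26°.
Σ m_l² = 28, so Σ(L_z)² = 28 ℏ².
|L| = ℏ√(3·4) = 2√3 ℏ ≈ 3.464ℏ.

θ(m_l=-2) ≈ 125.26°; Σ(L_z)² = 28 ℏ²; |L| = 2√3 ℏ ≈ 3.464ℏ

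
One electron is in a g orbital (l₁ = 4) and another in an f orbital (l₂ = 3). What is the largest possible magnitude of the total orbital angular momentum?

|L_tot|_max = 2√14 ℏ ≈ 7.483ℏ

Angular momentum addition gives L = |l₁ − l₂|, …, l₁ + l₂.
L ∈ {1, 2, 3, 4, 5, 6, 7}.
The largest magnitude corresponds to L = 7: |L_tot| = ℏ√(7·8) = 2√14 ℏ.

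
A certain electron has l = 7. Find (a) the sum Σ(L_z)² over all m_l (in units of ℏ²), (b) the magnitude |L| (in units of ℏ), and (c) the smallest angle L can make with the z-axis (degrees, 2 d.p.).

Σ m_l² = 280, so Σ(L_z)² = 280 ℏ².
|L| = ℏ√(7·8) = 2√14 ℏ ≈ 7.483ℏ.
cos θ_min = 7/√56, so θ_min ≈ 20.70°.

Σ(L_z)² = 280 ℏ²; |L| = 2√14 ℏ ≈ 7.483ℏ; θ_min ≈ 20.70°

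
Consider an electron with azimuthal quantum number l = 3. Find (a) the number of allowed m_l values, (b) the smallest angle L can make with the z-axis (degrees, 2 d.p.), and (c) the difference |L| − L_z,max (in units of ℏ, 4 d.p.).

There are 2l+1 = 7 values of m_l.
cos θ_min = 3/√12, so θ_min ≈ 30.00°.
|L| − L_z,max = (2√3 − 3)ℏ ≈ 0.4641ℏ.

7 values; θ_min ≈ 30.00°; |L|−L_z,max ≈ 0.4641ℏ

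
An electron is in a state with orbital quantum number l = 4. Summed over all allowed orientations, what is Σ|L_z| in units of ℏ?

m_l runs from −4 to 4, i.e. {-4, -3, -2, -1, 0, 1, 2, 3, 4}.
Σ|m_l| = 2(1+2+…+4) = 20.

Σ|L_z| = 20 ℏ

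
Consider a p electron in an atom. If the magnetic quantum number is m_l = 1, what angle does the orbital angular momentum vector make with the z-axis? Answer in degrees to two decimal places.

θ ≈ 45.00°

A p state has l = 1.
|L|² = l(l+1)ℏ² = 2ℏ², so |L| = √2 ℏ.
L_z = m_l ℏ = 1ℏ.
cos θ = L_z/|L| = 1/√2, so θ ≈ 45.00°.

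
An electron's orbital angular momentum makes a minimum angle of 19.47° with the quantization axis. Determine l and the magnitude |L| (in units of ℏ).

At minimum angle, m_l = l, so cos θ = l/√(l(l+1)); cos²θ = l/(l+1) = 0.8889.
Thus l = 0.8889/(1 − 0.8889) ≈ 8.
Then |L| = ℏ√(8·9) = 6√2 ℏ.

l = 8, |L| = 6√2 ℏ ≈ 8.485ℏ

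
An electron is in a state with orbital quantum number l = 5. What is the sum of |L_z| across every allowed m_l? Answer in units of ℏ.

m_l ∈ {-5, -4, -3, -2, -1, 0, 1, 2, 3, 4, 5}.
Σ|m_l| = l(l+1) = 30.

Σ|L_z| = 30 ℏ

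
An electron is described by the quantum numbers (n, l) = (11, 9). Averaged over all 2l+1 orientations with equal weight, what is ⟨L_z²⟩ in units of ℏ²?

The allowed m_l values are -9, -8, -7, -6, -5, -4, -3, -2, -1, 0, 1, 2, 3, 4, 5, 6, 7, 8, 9.
⟨L_z²⟩ = ℏ²·l(l+1)/3 = 30ℏ².

⟨L_z²⟩ = 30 ℏ²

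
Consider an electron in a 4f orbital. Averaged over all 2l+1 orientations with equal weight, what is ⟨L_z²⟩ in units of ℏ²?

⟨L_z²⟩ = 4 ℏ²

4f means n = 4, l = 3.
m_l runs from −3 to 3, i.e. {-3, -2, -1, 0, 1, 2, 3}.
Average of L_z² over 7 states: 28/7 ℏ² = 4 ℏ².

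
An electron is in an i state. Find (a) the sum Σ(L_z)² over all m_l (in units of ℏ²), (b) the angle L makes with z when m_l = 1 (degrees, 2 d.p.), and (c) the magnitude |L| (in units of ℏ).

Σ(L_z)² = 182 ℏ²; θ(m_l=1) ≈ 81.12°; |L| = √42 ℏ ≈ 6.481ℏ

For an i orbital, l = 6.
Σ m_l² = 182, so Σ(L_z)² = 182 ℏ².
For m_l = 1: cos θ = 1/√42, θ ≈ 81.12°.
|L| = ℏ√(6·7) = √42 ℏ ≈ 6.481ℏ.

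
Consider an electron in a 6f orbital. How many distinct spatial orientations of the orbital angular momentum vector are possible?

7

For 6f, l = 3.
The number of m_l values is 2l + 1 = 2·3 + 1 = 7.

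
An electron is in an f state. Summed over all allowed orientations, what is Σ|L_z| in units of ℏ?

Σ|L_z| = 12 ℏ

The letter f corresponds to l = 3.
m_l runs from −3 to 3, i.e. {-3, -2, -1, 0, 1, 2, 3}.
Σ|m_l| = 2·3(3+1)/2 = 12.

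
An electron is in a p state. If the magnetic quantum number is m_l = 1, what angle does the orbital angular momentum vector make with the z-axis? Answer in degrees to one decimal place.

θ ≈ 45.0°

The letter p corresponds to l = 1.
|L|² = l(l+1)ℏ² = 2ℏ², so |L| = √2 ℏ.
L_z = m_l ℏ = 1ℏ.
cos θ = L_z/|L| = 1/√2, so θ ≈ 45.0°.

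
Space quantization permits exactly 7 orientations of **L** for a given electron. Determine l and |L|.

7 = 2l + 1, so l = (7−1)/2 = 3.
|L| = ℏ√(l(l+1)) = ℏ√(3·4) = 2√3 ℏ.

l = 3, |L| = 2√3 ℏ ≈ 3.464ℏ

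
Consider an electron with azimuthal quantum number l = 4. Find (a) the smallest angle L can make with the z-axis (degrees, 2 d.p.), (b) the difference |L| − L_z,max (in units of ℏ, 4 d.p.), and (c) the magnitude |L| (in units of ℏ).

θ_min ≈ 26.57°; |L|−L_z,max ≈ 0.4721ℏ; |L| = 2√5 ℏ ≈ 4.472ℏ

cos θ_min = 4/√20, so θ_min ≈ 26.57°.
|L| − L_z,max = (2√5 − 4)ℏ ≈ 0.4721ℏ.
|L| = ℏ√(4·5) = 2√5 ℏ ≈ 4.472ℏ.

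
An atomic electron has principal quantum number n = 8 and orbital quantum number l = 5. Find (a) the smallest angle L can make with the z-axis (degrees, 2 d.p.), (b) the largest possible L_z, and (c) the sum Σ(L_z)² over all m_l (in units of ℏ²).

θ_min ≈ 24.09°; L_z,max = 5ℏ; Σ(L_z)² = 110 ℏ²

cos θ_min = 5/√30, so θ_min ≈ 24.09°.
L_z,max = lℏ = 5ℏ.
Σ m_l² = 110, so Σ(L_z)² = 110 ℏ².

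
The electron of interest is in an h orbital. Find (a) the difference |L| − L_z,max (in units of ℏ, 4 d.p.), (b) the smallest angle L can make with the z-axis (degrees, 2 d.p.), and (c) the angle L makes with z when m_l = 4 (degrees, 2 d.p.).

For an h orbital, l = 5.
|L| − L_z,max = (√30 − 5)ℏ ≈ 0.4772ℏ.
cos θ_min = 5/√30, so θ_min ≈ 24.09°.
For m_l = 4: cos θ = 4/√30, θ ≈ 43.09°.

|L|−L_z,max ≈ 0.4772ℏ; θ_min ≈ 24.09°; θ(m_l=4) ≈ 43.09°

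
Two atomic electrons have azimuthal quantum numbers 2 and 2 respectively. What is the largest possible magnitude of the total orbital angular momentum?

The total orbital quantum number L ranges from |l₁ − l₂| to l₁ + l₂ in integer steps.
L ∈ {0, 1, 2, 3, 4}.
The largest magnitude corresponds to L = 4: |L_tot| = ℏ√(4·5) = 2√5 ℏ.

|L_tot|_max = 2√5 ℏ ≈ 4.472ℏ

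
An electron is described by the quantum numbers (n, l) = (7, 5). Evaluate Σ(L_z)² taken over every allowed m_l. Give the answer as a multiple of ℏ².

Σ(L_z)² = 110 ℏ²

The allowed m_l values are -5, -4, -3, -2, -1, 0, 1, 2, 3, 4, 5.
Σ m_l² = 2·(1 + 4 + 9 + 16 + 25) = 110.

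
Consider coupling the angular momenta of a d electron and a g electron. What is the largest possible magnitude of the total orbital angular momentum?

Angular momentum addition gives L = |l₁ − l₂|, …, l₁ + l₂.
So L can be 2, 3, 4, 5, 6.
The largest magnitude corresponds to L = 6: |L_tot| = ℏ√(6·7) = √42 ℏ.

|L_tot|_max = √42 ℏ ≈ 6.481ℏ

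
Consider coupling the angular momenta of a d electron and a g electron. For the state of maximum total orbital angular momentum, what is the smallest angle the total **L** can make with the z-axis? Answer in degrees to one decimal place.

By the triangle rule, |l₁ − l₂| ≤ L ≤ l₁ + l₂.
Allowed values: L = 2, 3, 4, 5, 6.
The maximum is L = 6, with |L_tot| = ℏ√(6·7) = √42 ℏ.
The minimum angle with z is arccos(6/√42) ≈ 22.2°.

θ_min ≈ 22.2°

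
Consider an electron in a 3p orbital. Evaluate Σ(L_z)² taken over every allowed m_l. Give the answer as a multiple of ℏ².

Σ(L_z)² = 2 ℏ²

The 3p subshell has l = 1.
m_l ∈ {-1, 0, 1}.
Σ m_l² = l(l+1)(2l+1)/3 = 1·2·3/3 = 2.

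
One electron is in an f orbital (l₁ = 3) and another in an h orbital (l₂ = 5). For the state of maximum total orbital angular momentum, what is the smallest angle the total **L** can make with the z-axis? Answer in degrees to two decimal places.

θ_min ≈ 19.47°

L runs from |3 − 5| = 2 to 3 + 5 = 8.
Allowed values: L = 2, 3, 4, 5, 6, 7, 8.
The maximum is L = 8, with |L_tot| = ℏ√(8·9) = 6√2 ℏ.
The minimum angle with z is arccos(8/√72) ≈ 19.47°.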